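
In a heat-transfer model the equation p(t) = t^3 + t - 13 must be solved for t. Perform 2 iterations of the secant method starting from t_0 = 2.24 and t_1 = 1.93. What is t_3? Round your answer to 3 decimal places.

2.210

p(2.24) = 0.47942, p(1.93) = -3.88094
t_2 = 1.93000 − (-3.88094)·(1.93000 − 2.24000) / (-3.88094 − 0.47942) = 1.93000 − (1.20309)/(-4.36037) = 2.20592
p(2.20592) = -0.05996
t_3 = 2.20592 − (-0.05996)·(2.20592 − 1.93000) / (-0.05996 − (-3.88094)) = 2.20592 − (-0.01654)/(3.82098) = 2.21025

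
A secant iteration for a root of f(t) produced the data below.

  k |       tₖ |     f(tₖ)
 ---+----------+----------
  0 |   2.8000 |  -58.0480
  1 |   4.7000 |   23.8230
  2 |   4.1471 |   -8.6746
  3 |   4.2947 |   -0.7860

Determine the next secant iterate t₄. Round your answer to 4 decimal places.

t₄ = 4.2947 − (-0.7860)·(4.2947 − 4.1471) / (-0.7860 − (-8.6746))
   = 4.2947 − (-0.116014)/(7.888600) = 4.309406

4.3094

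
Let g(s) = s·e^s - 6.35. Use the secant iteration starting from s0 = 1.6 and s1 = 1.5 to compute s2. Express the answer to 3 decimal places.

g(1.6) = 1.57485, g(1.5) = 0.37253
s2 = 1.50000 − 0.37253·(1.50000 − 1.60000) / (0.37253 − 1.57485) = 1.50000 − (-0.03725)/(-1.20232) = 1.46902

1.469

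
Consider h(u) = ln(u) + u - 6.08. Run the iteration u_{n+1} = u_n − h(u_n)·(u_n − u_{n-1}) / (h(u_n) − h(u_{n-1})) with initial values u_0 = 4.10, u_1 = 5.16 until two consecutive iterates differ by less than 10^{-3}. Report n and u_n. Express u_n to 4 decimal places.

n = 4, u_n = 4.5622

h(4.10) = -0.569013, h(5.16) = 0.720937
u_2 = 5.160000 − 0.720937·(1.060000)/(1.289950) = 4.567579;  |Δ| = 0.592421
h(4.567579) = 0.006563
u_3 = 4.567579 − 0.006563·(-0.592421)/(-0.714374) = 4.562137;  |Δ| = 0.005442
h(4.562137) = -0.000072
u_4 = 4.562137 − (-0.000072)·(-0.005442)/(-0.006635) = 4.562196;  |Δ| = 0.000059
|u_4 − u_3| = 0.000059 < 10^{-3}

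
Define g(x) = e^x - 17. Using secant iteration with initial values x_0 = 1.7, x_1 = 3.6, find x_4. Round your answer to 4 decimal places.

2.8691

g(1.7) = -11.526053, g(3.6) = 19.598234
x_2 = 3.600000 − 19.598234·(3.600000 − 1.700000) / (19.598234 − (-11.526053)) = 3.600000 − (37.236645)/(31.124287) = 2.403615
g(2.403615) = -5.936908
x_3 = 2.403615 − (-5.936908)·(2.403615 − 3.600000) / (-5.936908 − 19.598234) = 2.403615 − (7.102831)/(-25.535143) = 2.681774
g(2.681774) = -2.389016
x_4 = 2.681774 − (-2.389016)·(2.681774 − 2.403615) / (-2.389016 − (-5.936908)) = 2.681774 − (-0.664526)/(3.547892) = 2.869075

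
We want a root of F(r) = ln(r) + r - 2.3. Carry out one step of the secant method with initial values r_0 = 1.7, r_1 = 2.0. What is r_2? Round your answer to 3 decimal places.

1.745

F(1.7) = -0.06937, F(2.0) = 0.39315
r_2 = 2.00000 − 0.39315·(2.00000 − 1.70000) / (0.39315 − (-0.06937)) = 2.00000 − (0.11794)/(0.46252) = 1.74500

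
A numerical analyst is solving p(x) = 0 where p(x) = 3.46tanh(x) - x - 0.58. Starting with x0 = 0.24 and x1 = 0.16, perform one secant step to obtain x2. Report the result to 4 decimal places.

0.2422

p(0.24) = -0.005185, p(0.16) = -0.191076
x2 = 0.160000 − (-0.191076)·(0.160000 − 0.240000) / (-0.191076 − (-0.005185)) = 0.160000 − (0.015286)/(-0.185891) = 0.242231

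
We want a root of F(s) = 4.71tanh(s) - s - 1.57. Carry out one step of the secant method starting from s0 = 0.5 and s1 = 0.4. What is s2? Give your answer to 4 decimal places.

F(0.5) = 0.106572, F(0.4) = -0.180440
s2 = 0.400000 − (-0.180440)·(0.400000 − 0.500000) / (-0.180440 − 0.106572) = 0.400000 − (0.018044)/(-0.287012) = 0.462869

0.4629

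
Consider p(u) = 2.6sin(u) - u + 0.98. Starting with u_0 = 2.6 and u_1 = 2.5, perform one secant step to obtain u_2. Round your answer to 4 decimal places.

2.5114

p(2.6) = -0.279696, p(2.5) = 0.036028
u_2 = 2.500000 − 0.036028·(2.500000 − 2.600000) / (0.036028 − (-0.279696)) = 2.500000 − (-0.003603)/(0.315724) = 2.511411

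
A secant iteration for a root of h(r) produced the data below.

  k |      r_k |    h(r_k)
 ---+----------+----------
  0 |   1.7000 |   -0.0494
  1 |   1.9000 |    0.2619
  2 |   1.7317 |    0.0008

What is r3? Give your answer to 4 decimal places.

r3 = 1.7317 − 0.0008·(1.7317 − 1.9000) / (0.0008 − 0.2619)
   = 1.7317 − (-0.000135)/(-0.261100) = 1.731184

1.7312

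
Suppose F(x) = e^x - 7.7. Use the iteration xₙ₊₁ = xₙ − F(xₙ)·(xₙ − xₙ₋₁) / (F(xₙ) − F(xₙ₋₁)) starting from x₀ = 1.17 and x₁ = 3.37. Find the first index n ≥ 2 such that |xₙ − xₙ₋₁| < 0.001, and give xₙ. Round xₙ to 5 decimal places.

F(1.17) = -4.4780074, F(3.37) = 21.3785271
x₂ = 3.3700000 − 21.3785271·(2.2000000)/(25.8565344) = 1.5510107;  |Δ| = 1.8189893
F(1.5510107) = -2.9837655
x₃ = 1.5510107 − (-2.9837655)·(-1.8189893)/(-24.3622926) = 1.7737909;  |Δ| = 0.2227802
F(1.7737909) = -1.8068483
x₄ = 1.7737909 − (-1.8068483)·(0.2227802)/(1.1769172) = 2.1158117;  |Δ| = 0.3420208
F(2.1158117) = 0.5963171
x₅ = 2.1158117 − 0.5963171·(0.3420208)/(2.4031655) = 2.0309433;  |Δ| = 0.0848684
F(2.0309433) = -0.0787280
x₆ = 2.0309433 − (-0.0787280)·(-0.0848684)/(-0.6750451) = 2.0408412;  |Δ| = 0.0098979
F(2.0408412) = -0.0029190
x₇ = 2.0408412 − (-0.0029190)·(0.0098979)/(0.0758090) = 2.0412223;  |Δ| = 0.0003811
|x₇ − x₆| = 0.0003811 < 0.001

n = 7, xₙ = 2.04122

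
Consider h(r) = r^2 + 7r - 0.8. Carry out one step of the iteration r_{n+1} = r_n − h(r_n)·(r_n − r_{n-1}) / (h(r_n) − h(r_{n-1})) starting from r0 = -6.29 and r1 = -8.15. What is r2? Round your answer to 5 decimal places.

h(-6.29) = -5.2659000, h(-8.15) = 8.5725000
r2 = -8.1500000 − 8.5725000·(-8.1500000 − (-6.2900000)) / (8.5725000 − (-5.2659000)) = -8.1500000 − (-15.9448500)/(13.8384000) = -6.9977823

-6.99778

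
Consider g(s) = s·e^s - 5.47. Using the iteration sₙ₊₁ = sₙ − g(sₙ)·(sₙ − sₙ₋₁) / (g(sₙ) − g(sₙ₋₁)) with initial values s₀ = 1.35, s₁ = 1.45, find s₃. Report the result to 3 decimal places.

1.378

g(1.35) = -0.26248, g(1.45) = 0.71152
s₂ = 1.45000 − 0.71152·(1.45000 − 1.35000) / (0.71152 − (-0.26248)) = 1.45000 − (0.07115)/(0.97399) = 1.37695
g(1.37695) = -0.01344
s₃ = 1.37695 − (-0.01344)·(1.37695 − 1.45000) / (-0.01344 − 0.71152) = 1.37695 − (0.00098)/(-0.72496) = 1.37830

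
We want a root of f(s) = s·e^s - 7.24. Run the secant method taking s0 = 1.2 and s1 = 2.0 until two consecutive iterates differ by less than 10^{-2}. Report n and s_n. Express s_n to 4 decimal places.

f(1.2) = -3.255860, f(2.0) = 7.538112
s2 = 2.000000 − 7.538112·(0.800000)/(10.793972) = 1.441309;  |Δ| = 0.558691
f(1.441309) = -1.148700
s3 = 1.441309 − (-1.148700)·(-0.558691)/(-8.686812) = 1.515188;  |Δ| = 0.073878
f(1.515188) = -0.345477
s4 = 1.515188 − (-0.345477)·(0.073878)/(0.803223) = 1.546964;  |Δ| = 0.031776
f(1.546964) = 0.026380
s5 = 1.546964 − 0.026380·(0.031776)/(0.371857) = 1.544710;  |Δ| = 0.002254
|s5 − s4| = 0.002254 < 10^{-2}

n = 5, s_n = 1.5447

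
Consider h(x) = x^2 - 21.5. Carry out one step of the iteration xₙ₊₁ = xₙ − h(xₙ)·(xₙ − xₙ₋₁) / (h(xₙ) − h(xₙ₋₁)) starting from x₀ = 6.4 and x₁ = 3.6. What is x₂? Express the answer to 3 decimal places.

4.454

h(6.4) = 19.46000, h(3.6) = -8.54000
x₂ = 3.60000 − (-8.54000)·(3.60000 − 6.40000) / (-8.54000 − 19.46000) = 3.60000 − (23.91200)/(-28.00000) = 4.45400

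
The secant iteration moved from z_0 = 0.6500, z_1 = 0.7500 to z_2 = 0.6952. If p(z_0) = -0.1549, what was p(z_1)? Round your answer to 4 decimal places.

The secant line through (0.6500, -0.1549) and (0.7500, p(z_1)) crosses zero at z_2 = 0.6952.
So (0.6500, -0.1549), (0.7500, p(z_1)), (0.6952, 0) are collinear:
p(z_1) = -0.1549 · (0.7500 − 0.6952) / (0.6500 − 0.6952) = -0.1549 · (0.054800)/(-0.045200) = 0.187799

0.1878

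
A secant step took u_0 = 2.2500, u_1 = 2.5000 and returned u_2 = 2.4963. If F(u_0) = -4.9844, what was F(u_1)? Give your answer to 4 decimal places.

The secant line through (2.2500, -4.9844) and (2.5000, F(u_1)) crosses zero at u_2 = 2.4963.
So (2.2500, -4.9844), (2.5000, F(u_1)), (2.4963, 0) are collinear:
F(u_1) = -4.9844 · (2.5000 − 2.4963) / (2.2500 − 2.4963) = -4.9844 · (0.003700)/(-0.246300) = 0.074877

0.0749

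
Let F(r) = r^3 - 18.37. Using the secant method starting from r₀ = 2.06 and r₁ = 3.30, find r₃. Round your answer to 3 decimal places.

F(2.06) = -9.62818, F(3.30) = 17.56700
r₂ = 3.30000 − 17.56700·(3.30000 − 2.06000) / (17.56700 − (-9.62818)) = 3.30000 − (21.78308)/(27.19518) = 2.49901
F(2.49901) = -2.76356
r₃ = 2.49901 − (-2.76356)·(2.49901 − 3.30000) / (-2.76356 − 17.56700) = 2.49901 − (2.21359)/(-20.33056) = 2.60789

2.608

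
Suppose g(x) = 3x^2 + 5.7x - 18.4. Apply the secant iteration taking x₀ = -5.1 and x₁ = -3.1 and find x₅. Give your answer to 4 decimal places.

-3.6025

g(-5.1) = 30.560000, g(-3.1) = -7.240000
x₂ = -3.100000 − (-7.240000)·(-3.100000 − (-5.100000)) / (-7.240000 − 30.560000) = -3.100000 − (-14.480000)/(-37.800000) = -3.483069
g(-3.483069) = -1.858188
x₃ = -3.483069 − (-1.858188)·(-3.483069 − (-3.100000)) / (-1.858188 − (-7.240000)) = -3.483069 − (0.711814)/(5.381812) = -3.615332
g(-3.615332) = 0.204478
x₄ = -3.615332 − 0.204478·(-3.615332 − (-3.483069)) / (0.204478 − (-1.858188)) = -3.615332 − (-0.027045)/(2.062665) = -3.602220
g(-3.602220) = -0.004687
x₅ = -3.602220 − (-0.004687)·(-3.602220 − (-3.615332)) / (-0.004687 − 0.204478) = -3.602220 − (-0.000061)/(-0.209164) = -3.602514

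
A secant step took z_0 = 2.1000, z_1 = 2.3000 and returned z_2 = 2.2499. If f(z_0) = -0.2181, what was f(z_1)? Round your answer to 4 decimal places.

0.0729

The secant line through (2.1000, -0.2181) and (2.3000, f(z_1)) crosses zero at z_2 = 2.2499.
So (2.1000, -0.2181), (2.3000, f(z_1)), (2.2499, 0) are collinear:
f(z_1) = -0.2181 · (2.3000 − 2.2499) / (2.1000 − 2.2499) = -0.2181 · (0.050100)/(-0.149900) = 0.072894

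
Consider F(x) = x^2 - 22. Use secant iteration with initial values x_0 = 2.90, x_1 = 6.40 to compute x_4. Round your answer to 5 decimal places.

4.69233

F(2.90) = -13.5900000, F(6.40) = 18.9600000
x_2 = 6.4000000 − 18.9600000·(6.4000000 − 2.9000000) / (18.9600000 − (-13.5900000)) = 6.4000000 − (66.3600000)/(32.5500000) = 4.3612903
F(4.3612903) = -2.9791467
x_3 = 4.3612903 − (-2.9791467)·(4.3612903 − 6.4000000) / (-2.9791467 − 18.9600000) = 4.3612903 − (6.0736153)/(-21.9391467) = 4.6381295
F(4.6381295) = -0.4877548
x_4 = 4.6381295 − (-0.4877548)·(4.6381295 − 4.3612903) / (-0.4877548 − (-2.9791467)) = 4.6381295 − (-0.1350296)/(2.4913919) = 4.6923280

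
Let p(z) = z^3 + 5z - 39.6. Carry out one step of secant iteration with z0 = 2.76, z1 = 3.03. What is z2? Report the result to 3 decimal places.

2.918

p(2.76) = -4.77542, p(3.03) = 3.36813
z2 = 3.03000 − 3.36813·(3.03000 − 2.76000) / (3.36813 − (-4.77542)) = 3.03000 − (0.90939)/(8.14355) = 2.91833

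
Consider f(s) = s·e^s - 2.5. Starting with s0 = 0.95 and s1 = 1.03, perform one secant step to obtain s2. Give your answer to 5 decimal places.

f(0.95) = -0.0435758, f(1.03) = 0.3850978
s2 = 1.0300000 − 0.3850978·(1.0300000 − 0.9500000) / (0.3850978 − (-0.0435758)) = 1.0300000 − (0.0308078)/(0.4286736) = 0.9581322

0.95813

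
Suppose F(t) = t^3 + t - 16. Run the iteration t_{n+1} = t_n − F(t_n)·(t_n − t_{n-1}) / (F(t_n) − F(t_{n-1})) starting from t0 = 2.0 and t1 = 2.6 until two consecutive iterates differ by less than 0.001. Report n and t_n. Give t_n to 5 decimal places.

n = 5, t_n = 2.38769

F(2.0) = -6.0000000, F(2.6) = 4.1760000
t2 = 2.6000000 − 4.1760000·(0.6000000)/(10.1760000) = 2.3537736;  |Δ| = 0.2462264
F(2.3537736) = -0.6057321
t3 = 2.3537736 − (-0.6057321)·(-0.2462264)/(-4.7817321) = 2.3849646;  |Δ| = 0.0311910
F(2.3849646) = -0.0492222
t4 = 2.3849646 − (-0.0492222)·(0.0311910)/(0.5565099) = 2.3877234;  |Δ| = 0.0027588
F(2.3877234) = 0.0006675
t5 = 2.3877234 − 0.0006675·(0.0027588)/(0.0498897) = 2.3876865;  |Δ| = 0.0000369
|t5 − t4| = 0.0000369 < 0.001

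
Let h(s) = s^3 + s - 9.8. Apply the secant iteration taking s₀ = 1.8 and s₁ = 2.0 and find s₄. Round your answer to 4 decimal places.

h(1.8) = -2.168000, h(2.0) = 0.200000
s₂ = 2.000000 − 0.200000·(2.000000 − 1.800000) / (0.200000 − (-2.168000)) = 2.000000 − (0.040000)/(2.368000) = 1.983108
h(1.983108) = -0.017887
s₃ = 1.983108 − (-0.017887)·(1.983108 − 2.000000) / (-0.017887 − 0.200000) = 1.983108 − (0.000302)/(-0.217887) = 1.984495
h(1.984495) = -0.000128
s₄ = 1.984495 − (-0.000128)·(1.984495 − 1.983108) / (-0.000128 − (-0.017887)) = 1.984495 − (0.000000)/(0.017759) = 1.984505

1.9845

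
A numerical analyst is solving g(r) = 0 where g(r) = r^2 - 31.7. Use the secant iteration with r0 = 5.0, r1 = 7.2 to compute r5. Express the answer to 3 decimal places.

5.630

g(5.0) = -6.70000, g(7.2) = 20.14000
r2 = 7.20000 − 20.14000·(7.20000 − 5.00000) / (20.14000 − (-6.70000)) = 7.20000 − (44.30800)/(26.84000) = 5.54918
g(5.54918) = -0.90660
r3 = 5.54918 − (-0.90660)·(5.54918 − 7.20000) / (-0.90660 − 20.14000) = 5.54918 − (1.49663)/(-21.04660) = 5.62029
g(5.62029) = -0.11233
r4 = 5.62029 − (-0.11233)·(5.62029 − 5.54918) / (-0.11233 − (-0.90660)) = 5.62029 − (-0.00799)/(0.79426) = 5.63035
g(5.63035) = 0.00082
r5 = 5.63035 − 0.00082·(5.63035 − 5.62029) / (0.00082 − (-0.11233)) = 5.63035 − (0.00001)/(0.11315) = 5.63028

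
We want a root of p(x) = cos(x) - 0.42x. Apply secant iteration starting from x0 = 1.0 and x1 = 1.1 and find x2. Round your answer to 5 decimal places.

p(1.0) = 0.1203023, p(1.1) = -0.0084039
x2 = 1.1000000 − (-0.0084039)·(1.1000000 − 1.0000000) / (-0.0084039 − 0.1203023) = 1.1000000 − (-0.0008404)/(-0.1287062) = 1.0934705

1.09347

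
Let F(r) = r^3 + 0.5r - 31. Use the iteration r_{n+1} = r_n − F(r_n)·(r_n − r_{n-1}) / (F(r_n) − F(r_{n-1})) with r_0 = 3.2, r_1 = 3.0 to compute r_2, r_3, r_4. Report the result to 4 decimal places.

F(3.2) = 3.368000, F(3.0) = -2.500000
r_2 = 3.000000 − (-2.500000)·(3.000000 − 3.200000) / (-2.500000 − 3.368000) = 3.000000 − (0.500000)/(-5.868000) = 3.085208
F(3.085208) = -0.090820
r_3 = 3.085208 − (-0.090820)·(3.085208 − 3.000000) / (-0.090820 − (-2.500000)) = 3.085208 − (-0.007739)/(2.409180) = 3.088420
F(3.088420) = 0.002605
r_4 = 3.088420 − 0.002605·(3.088420 − 3.085208) / (0.002605 − (-0.090820)) = 3.088420 − (0.000008)/(0.093426) = 3.088330

3.0852, 3.0884, 3.0883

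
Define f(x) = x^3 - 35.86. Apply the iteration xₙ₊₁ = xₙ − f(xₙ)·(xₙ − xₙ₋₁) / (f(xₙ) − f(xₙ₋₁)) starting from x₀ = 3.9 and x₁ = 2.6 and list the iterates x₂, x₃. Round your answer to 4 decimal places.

f(3.9) = 23.459000, f(2.6) = -18.284000
x₂ = 2.600000 − (-18.284000)·(2.600000 − 3.900000) / (-18.284000 − 23.459000) = 2.600000 − (23.769200)/(-41.743000) = 3.169418
f(3.169418) = -4.022540
x₃ = 3.169418 − (-4.022540)·(3.169418 − 2.600000) / (-4.022540 − (-18.284000)) = 3.169418 − (-2.290505)/(14.261460) = 3.330026

3.1694, 3.3300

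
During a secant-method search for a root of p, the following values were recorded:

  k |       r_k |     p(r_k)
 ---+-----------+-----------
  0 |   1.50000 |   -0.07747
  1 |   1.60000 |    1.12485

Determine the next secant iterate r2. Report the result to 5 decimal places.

1.50644

r2 = 1.60000 − 1.12485·(1.60000 − 1.50000) / (1.12485 − (-0.07747))
   = 1.60000 − (0.1124850)/(1.2023200) = 1.5064434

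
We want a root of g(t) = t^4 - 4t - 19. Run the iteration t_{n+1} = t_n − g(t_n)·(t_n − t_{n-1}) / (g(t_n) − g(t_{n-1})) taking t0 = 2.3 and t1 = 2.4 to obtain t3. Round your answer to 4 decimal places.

2.3048

g(2.3) = -0.215900, g(2.4) = 4.577600
t2 = 2.400000 − 4.577600·(2.400000 − 2.300000) / (4.577600 − (-0.215900)) = 2.400000 − (0.457760)/(4.793500) = 2.304504
g(2.304504) = -0.014070
t3 = 2.304504 − (-0.014070)·(2.304504 − 2.400000) / (-0.014070 − 4.577600) = 2.304504 − (0.001344)/(-4.591670) = 2.304797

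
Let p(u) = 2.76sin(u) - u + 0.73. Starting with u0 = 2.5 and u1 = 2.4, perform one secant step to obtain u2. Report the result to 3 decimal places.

2.462

p(2.5) = -0.11822, p(2.4) = 0.19428
u2 = 2.40000 − 0.19428·(2.40000 − 2.50000) / (0.19428 − (-0.11822)) = 2.40000 − (-0.01943)/(0.31250) = 2.46217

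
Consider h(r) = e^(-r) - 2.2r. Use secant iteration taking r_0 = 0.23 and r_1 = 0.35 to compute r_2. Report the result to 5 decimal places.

h(0.23) = 0.2885336, h(0.35) = -0.0653119
r_2 = 0.3500000 − (-0.0653119)·(0.3500000 − 0.2300000) / (-0.0653119 − 0.2885336) = 0.3500000 − (-0.0078374)/(-0.3538455) = 0.3278507

0.32785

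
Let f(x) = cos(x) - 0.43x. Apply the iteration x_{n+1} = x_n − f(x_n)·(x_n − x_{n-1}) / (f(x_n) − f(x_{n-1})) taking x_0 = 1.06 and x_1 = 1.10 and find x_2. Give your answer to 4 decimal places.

1.0852

f(1.06) = 0.033072, f(1.10) = -0.019404
x_2 = 1.100000 − (-0.019404)·(1.100000 − 1.060000) / (-0.019404 − 0.033072) = 1.100000 − (-0.000776)/(-0.052476) = 1.085209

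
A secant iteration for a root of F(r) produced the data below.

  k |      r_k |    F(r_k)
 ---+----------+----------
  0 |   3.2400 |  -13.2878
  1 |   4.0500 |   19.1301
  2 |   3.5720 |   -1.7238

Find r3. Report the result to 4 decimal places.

3.6115

r3 = 3.5720 − (-1.7238)·(3.5720 − 4.0500) / (-1.7238 − 19.1301)
   = 3.5720 − (0.823976)/(-20.853900) = 3.611512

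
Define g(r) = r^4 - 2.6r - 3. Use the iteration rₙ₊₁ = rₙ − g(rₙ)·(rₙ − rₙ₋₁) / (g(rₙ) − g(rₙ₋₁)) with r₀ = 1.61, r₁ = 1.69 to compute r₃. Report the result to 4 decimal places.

g(1.61) = -0.467018, g(1.69) = 0.763307
r₂ = 1.690000 − 0.763307·(1.690000 − 1.610000) / (0.763307 − (-0.467018)) = 1.690000 − (0.061065)/(1.230325) = 1.640367
g(1.640367) = -0.024527
r₃ = 1.640367 − (-0.024527)·(1.640367 − 1.690000) / (-0.024527 − 0.763307) = 1.640367 − (0.001217)/(-0.787834) = 1.641912

1.6419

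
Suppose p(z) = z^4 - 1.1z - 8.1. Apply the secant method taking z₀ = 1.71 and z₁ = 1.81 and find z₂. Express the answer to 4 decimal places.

p(1.71) = -1.430639, p(1.81) = 0.641831
z₂ = 1.810000 − 0.641831·(1.810000 − 1.710000) / (0.641831 − (-1.430639)) = 1.810000 − (0.064183)/(2.072470) = 1.779031

1.7790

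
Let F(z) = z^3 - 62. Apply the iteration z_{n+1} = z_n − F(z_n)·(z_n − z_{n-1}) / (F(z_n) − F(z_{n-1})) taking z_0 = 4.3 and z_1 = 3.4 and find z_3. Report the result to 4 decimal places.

3.9657

F(4.3) = 17.507000, F(3.4) = -22.696000
z_2 = 3.400000 − (-22.696000)·(3.400000 − 4.300000) / (-22.696000 − 17.507000) = 3.400000 − (20.426400)/(-40.203000) = 3.908081
F(3.908081) = -2.311477
z_3 = 3.908081 − (-2.311477)·(3.908081 − 3.400000) / (-2.311477 − (-22.696000)) = 3.908081 − (-1.174419)/(20.384523) = 3.965695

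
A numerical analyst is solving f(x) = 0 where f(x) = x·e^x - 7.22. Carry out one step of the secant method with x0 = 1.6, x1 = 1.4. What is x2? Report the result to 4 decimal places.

f(1.6) = 0.704852, f(1.4) = -1.542720
x2 = 1.400000 − (-1.542720)·(1.400000 − 1.600000) / (-1.542720 − 0.704852) = 1.400000 − (0.308544)/(-2.247572) = 1.537279

1.5373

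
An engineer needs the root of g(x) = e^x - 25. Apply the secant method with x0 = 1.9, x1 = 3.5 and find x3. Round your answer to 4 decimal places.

3.1898

g(1.9) = -18.314106, g(3.5) = 8.115452
x2 = 3.500000 − 8.115452·(3.500000 − 1.900000) / (8.115452 − (-18.314106)) = 3.500000 − (12.984723)/(26.429558) = 3.008704
g(3.008704) = -4.738866
x3 = 3.008704 − (-4.738866)·(3.008704 − 3.500000) / (-4.738866 − 8.115452) = 3.008704 − (2.328183)/(-12.854318) = 3.189825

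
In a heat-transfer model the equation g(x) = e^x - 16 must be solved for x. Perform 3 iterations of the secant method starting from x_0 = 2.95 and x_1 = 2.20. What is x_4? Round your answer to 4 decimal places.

2.7721

g(2.95) = 3.105954, g(2.20) = -6.974987
x_2 = 2.200000 − (-6.974987)·(2.200000 − 2.950000) / (-6.974987 − 3.105954) = 2.200000 − (5.231240)/(-10.080940) = 2.718924
g(2.718924) = -0.836006
x_3 = 2.718924 − (-0.836006)·(2.718924 − 2.200000) / (-0.836006 − (-6.974987)) = 2.718924 − (-0.433823)/(6.138981) = 2.789591
g(2.789591) = 0.274359
x_4 = 2.789591 − 0.274359·(2.789591 − 2.718924) / (0.274359 − (-0.836006)) = 2.789591 − (0.019388)/(1.110365) = 2.772130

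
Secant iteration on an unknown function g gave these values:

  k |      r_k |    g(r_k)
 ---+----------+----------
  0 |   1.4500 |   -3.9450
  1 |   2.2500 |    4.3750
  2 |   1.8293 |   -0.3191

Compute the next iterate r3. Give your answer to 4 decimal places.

r3 = 1.8293 − (-0.3191)·(1.8293 − 2.2500) / (-0.3191 − 4.3750)
   = 1.8293 − (0.134245)/(-4.694100) = 1.857899

1.8579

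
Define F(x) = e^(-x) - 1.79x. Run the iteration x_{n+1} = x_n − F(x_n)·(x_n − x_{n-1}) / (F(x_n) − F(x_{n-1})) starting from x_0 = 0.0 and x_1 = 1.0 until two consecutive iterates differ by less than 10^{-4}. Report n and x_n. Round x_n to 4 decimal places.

F(0.0) = 1.000000, F(1.0) = -1.422121
x_2 = 1.000000 − (-1.422121)·(1.000000)/(-2.422121) = 0.412861;  |Δ| = 0.587139
F(0.412861) = -0.077268
x_3 = 0.412861 − (-0.077268)·(-0.587139)/(1.344853) = 0.379128;  |Δ| = 0.033734
F(0.379128) = 0.005820
x_4 = 0.379128 − 0.005820·(-0.033734)/(0.083088) = 0.381490;  |Δ| = 0.002363
F(0.381490) = -0.000025
x_5 = 0.381490 − (-0.000025)·(0.002363)/(-0.005845) = 0.381480;  |Δ| = 0.000010
|x_5 − x_4| = 0.000010 < 10^{-4}

n = 5, x_n = 0.3815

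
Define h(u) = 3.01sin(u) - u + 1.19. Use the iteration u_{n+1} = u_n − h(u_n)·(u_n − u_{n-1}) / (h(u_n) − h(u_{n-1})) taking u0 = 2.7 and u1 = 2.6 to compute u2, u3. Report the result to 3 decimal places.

h(2.7) = -0.22359, h(2.6) = 0.14166
u2 = 2.60000 − 0.14166·(2.60000 − 2.70000) / (0.14166 − (-0.22359)) = 2.60000 − (-0.01417)/(0.36525) = 2.63878
h(2.63878) = 0.00170
u3 = 2.63878 − 0.00170·(2.63878 − 2.60000) / (0.00170 − 0.14166) = 2.63878 − (0.00007)/(-0.13996) = 2.63926

2.639, 2.639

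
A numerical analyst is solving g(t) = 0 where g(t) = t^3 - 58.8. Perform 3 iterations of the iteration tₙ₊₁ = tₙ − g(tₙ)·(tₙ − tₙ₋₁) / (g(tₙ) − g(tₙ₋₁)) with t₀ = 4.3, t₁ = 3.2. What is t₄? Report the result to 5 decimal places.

g(4.3) = 20.7070000, g(3.2) = -26.0320000
t₂ = 3.2000000 − (-26.0320000)·(3.2000000 − 4.3000000) / (-26.0320000 − 20.7070000) = 3.2000000 − (28.6352000)/(-46.7390000) = 3.8126618
g(3.8126618) = -3.3776610
t₃ = 3.8126618 − (-3.3776610)·(3.8126618 − 3.2000000) / (-3.3776610 − (-26.0320000)) = 3.8126618 − (-2.0693639)/(22.6543390) = 3.9040069
g(3.9040069) = 0.7020250
t₄ = 3.9040069 − 0.7020250·(3.9040069 − 3.8126618) / (0.7020250 − (-3.3776610)) = 3.9040069 − (0.0641266)/(4.0796860) = 3.8882884

3.88829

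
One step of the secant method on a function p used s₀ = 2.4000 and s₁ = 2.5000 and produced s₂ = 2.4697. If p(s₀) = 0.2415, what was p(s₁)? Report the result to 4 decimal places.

The secant line through (2.4000, 0.2415) and (2.5000, p(s₁)) crosses zero at s₂ = 2.4697.
So (2.4000, 0.2415), (2.5000, p(s₁)), (2.4697, 0) are collinear:
p(s₁) = 0.2415 · (2.5000 − 2.4697) / (2.4000 − 2.4697) = 0.2415 · (0.030300)/(-0.069700) = -0.104985

-0.1050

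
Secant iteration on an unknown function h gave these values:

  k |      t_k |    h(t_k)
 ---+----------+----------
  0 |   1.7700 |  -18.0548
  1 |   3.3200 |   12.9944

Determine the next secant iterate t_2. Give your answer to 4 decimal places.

2.6713

t_2 = 3.3200 − 12.9944·(3.3200 − 1.7700) / (12.9944 − (-18.0548))
   = 3.3200 − (20.141320)/(31.049200) = 2.671310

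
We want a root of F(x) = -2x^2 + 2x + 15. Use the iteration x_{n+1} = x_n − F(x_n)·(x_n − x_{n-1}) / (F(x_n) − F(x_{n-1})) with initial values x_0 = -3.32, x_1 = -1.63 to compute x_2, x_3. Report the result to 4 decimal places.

F(-3.32) = -13.684800, F(-1.63) = 6.426200
x_2 = -1.630000 − 6.426200·(-1.630000 − (-3.320000)) / (6.426200 − (-13.684800)) = -1.630000 − (10.860278)/(20.111000) = -2.170017
F(-2.170017) = 1.242021
x_3 = -2.170017 − 1.242021·(-2.170017 − (-1.630000)) / (1.242021 − 6.426200) = -2.170017 − (-0.670712)/(-5.184179) = -2.299393

-2.1700, -2.2994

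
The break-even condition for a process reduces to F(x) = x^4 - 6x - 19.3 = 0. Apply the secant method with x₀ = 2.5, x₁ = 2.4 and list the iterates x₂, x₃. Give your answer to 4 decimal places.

F(2.5) = 4.762500, F(2.4) = -0.522400
x₂ = 2.400000 − (-0.522400)·(2.400000 − 2.500000) / (-0.522400 − 4.762500) = 2.400000 − (0.052240)/(-5.284900) = 2.409885
F(2.409885) = -0.031734
x₃ = 2.409885 − (-0.031734)·(2.409885 − 2.400000) / (-0.031734 − (-0.522400)) = 2.409885 − (-0.000314)/(0.490666) = 2.410524

2.4099, 2.4105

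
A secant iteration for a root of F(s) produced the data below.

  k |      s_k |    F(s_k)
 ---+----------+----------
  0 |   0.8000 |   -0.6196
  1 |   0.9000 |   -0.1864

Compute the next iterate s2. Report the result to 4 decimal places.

0.9430

s2 = 0.9000 − (-0.1864)·(0.9000 − 0.8000) / (-0.1864 − (-0.6196))
   = 0.9000 − (-0.018640)/(0.433200) = 0.943029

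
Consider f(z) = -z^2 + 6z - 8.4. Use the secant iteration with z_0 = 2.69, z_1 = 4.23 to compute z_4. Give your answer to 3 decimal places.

3.880

f(2.69) = 0.50390, f(4.23) = -0.91290
z_2 = 4.23000 − (-0.91290)·(4.23000 − 2.69000) / (-0.91290 − 0.50390) = 4.23000 − (-1.40587)/(-1.41680) = 3.23772
f(3.23772) = 0.54349
z_3 = 3.23772 − 0.54349·(3.23772 − 4.23000) / (0.54349 − (-0.91290)) = 3.23772 − (-0.53930)/(1.45639) = 3.60801
f(3.60801) = 0.23032
z_4 = 3.60801 − 0.23032·(3.60801 − 3.23772) / (0.23032 − 0.54349) = 3.60801 − (0.08529)/(-0.31317) = 3.88035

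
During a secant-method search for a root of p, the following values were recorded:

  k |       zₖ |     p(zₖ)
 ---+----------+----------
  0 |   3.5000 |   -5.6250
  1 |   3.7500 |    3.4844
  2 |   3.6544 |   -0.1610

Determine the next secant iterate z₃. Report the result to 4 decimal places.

3.6586

z₃ = 3.6544 − (-0.1610)·(3.6544 − 3.7500) / (-0.1610 − 3.4844)
   = 3.6544 − (0.015392)/(-3.645400) = 3.658622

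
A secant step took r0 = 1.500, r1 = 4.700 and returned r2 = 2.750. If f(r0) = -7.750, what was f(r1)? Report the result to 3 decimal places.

The secant line through (1.500, -7.750) and (4.700, f(r1)) crosses zero at r2 = 2.750.
So (1.500, -7.750), (4.700, f(r1)), (2.750, 0) are collinear:
f(r1) = -7.750 · (4.700 − 2.750) / (1.500 − 2.750) = -7.750 · (1.95000)/(-1.25000) = 12.09000

12.090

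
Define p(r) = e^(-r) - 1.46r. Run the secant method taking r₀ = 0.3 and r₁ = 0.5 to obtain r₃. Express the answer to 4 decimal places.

p(0.3) = 0.302818, p(0.5) = -0.123469
r₂ = 0.500000 − (-0.123469)·(0.500000 − 0.300000) / (-0.123469 − 0.302818) = 0.500000 − (-0.024694)/(-0.426288) = 0.442072
p(0.442072) = -0.002722
r₃ = 0.442072 − (-0.002722)·(0.442072 − 0.500000) / (-0.002722 − (-0.123469)) = 0.442072 − (0.000158)/(0.120747) = 0.440766

0.4408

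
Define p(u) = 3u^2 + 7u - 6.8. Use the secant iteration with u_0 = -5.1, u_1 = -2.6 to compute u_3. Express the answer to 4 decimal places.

p(-5.1) = 35.530000, p(-2.6) = -4.720000
u_2 = -2.600000 − (-4.720000)·(-2.600000 − (-5.100000)) / (-4.720000 − 35.530000) = -2.600000 − (-11.800000)/(-40.250000) = -2.893168
p(-2.893168) = -1.940916
u_3 = -2.893168 − (-1.940916)·(-2.893168 − (-2.600000)) / (-1.940916 − (-4.720000)) = -2.893168 − (0.569014)/(2.779084) = -3.097916

-3.0979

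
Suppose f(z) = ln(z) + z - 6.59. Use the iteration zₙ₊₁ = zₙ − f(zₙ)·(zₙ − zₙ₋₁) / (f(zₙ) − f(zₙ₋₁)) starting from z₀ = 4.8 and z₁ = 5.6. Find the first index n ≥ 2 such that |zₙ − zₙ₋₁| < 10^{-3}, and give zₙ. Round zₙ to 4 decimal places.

f(4.8) = -0.221384, f(5.6) = 0.732767
z₂ = 5.600000 − 0.732767·(0.800000)/(0.954151) = 4.985618;  |Δ| = 0.614382
f(4.985618) = 0.002175
z₃ = 4.985618 − 0.002175·(-0.614382)/(-0.730592) = 4.983789;  |Δ| = 0.001829
f(4.983789) = -0.000021
z₄ = 4.983789 − (-0.000021)·(-0.001829)/(-0.002196) = 4.983806;  |Δ| = 0.000017
|z₄ − z₃| = 0.000017 < 10^{-3}

n = 4, zₙ = 4.9838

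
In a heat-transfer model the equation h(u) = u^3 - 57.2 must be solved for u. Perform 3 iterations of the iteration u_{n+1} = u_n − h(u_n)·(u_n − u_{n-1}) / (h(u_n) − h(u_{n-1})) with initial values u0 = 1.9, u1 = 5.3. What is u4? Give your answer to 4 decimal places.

3.9101

h(1.9) = -50.341000, h(5.3) = 91.677000
u2 = 5.300000 − 91.677000·(5.300000 − 1.900000) / (91.677000 − (-50.341000)) = 5.300000 − (311.701800)/(142.018000) = 3.105195
h(3.105195) = -27.258974
u3 = 3.105195 − (-27.258974)·(3.105195 − 5.300000) / (-27.258974 − 91.677000) = 3.105195 − (59.828129)/(-118.935974) = 3.608223
h(3.608223) = -10.223553
u4 = 3.608223 − (-10.223553)·(3.608223 − 3.105195) / (-10.223553 − (-27.258974)) = 3.608223 − (-5.142734)/(17.035420) = 3.910108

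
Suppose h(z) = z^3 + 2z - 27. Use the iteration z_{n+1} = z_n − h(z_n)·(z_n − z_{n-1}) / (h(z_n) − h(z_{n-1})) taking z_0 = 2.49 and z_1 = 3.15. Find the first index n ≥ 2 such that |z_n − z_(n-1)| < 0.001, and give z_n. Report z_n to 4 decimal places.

h(2.49) = -6.581751, h(3.15) = 10.555875
z_2 = 3.150000 − 10.555875·(0.660000)/(17.137626) = 2.743475;  |Δ| = 0.406525
h(2.743475) = -0.863866
z_3 = 2.743475 − (-0.863866)·(-0.406525)/(-11.419741) = 2.774227;  |Δ| = 0.030752
h(2.774227) = -0.100163
z_4 = 2.774227 − (-0.100163)·(0.030752)/(0.763703) = 2.778260;  |Δ| = 0.004033
h(2.778260) = 0.001164
z_5 = 2.778260 − 0.001164·(0.004033)/(0.101327) = 2.778214;  |Δ| = 0.000046
|z_5 − z_4| = 0.000046 < 0.001

n = 5, z_n = 2.7782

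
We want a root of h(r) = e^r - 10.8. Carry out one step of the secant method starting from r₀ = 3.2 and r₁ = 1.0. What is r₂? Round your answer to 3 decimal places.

1.815

h(3.2) = 13.73253, h(1.0) = -8.08172
r₂ = 1.00000 − (-8.08172)·(1.00000 − 3.20000) / (-8.08172 − 13.73253) = 1.00000 − (17.77978)/(-21.81425) = 1.81505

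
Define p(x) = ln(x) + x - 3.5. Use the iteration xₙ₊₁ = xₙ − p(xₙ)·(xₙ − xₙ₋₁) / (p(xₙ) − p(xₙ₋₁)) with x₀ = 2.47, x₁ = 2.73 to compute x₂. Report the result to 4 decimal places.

2.5608

p(2.47) = -0.125782, p(2.73) = 0.234302
x₂ = 2.730000 − 0.234302·(2.730000 − 2.470000) / (0.234302 − (-0.125782)) = 2.730000 − (0.060918)/(0.360083) = 2.560821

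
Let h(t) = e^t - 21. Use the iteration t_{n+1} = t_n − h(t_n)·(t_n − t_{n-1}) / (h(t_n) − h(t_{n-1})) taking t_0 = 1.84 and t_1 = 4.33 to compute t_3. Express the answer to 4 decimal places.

h(1.84) = -14.703462, h(4.33) = 54.944287
t_2 = 4.330000 − 54.944287·(4.330000 − 1.840000) / (54.944287 − (-14.703462)) = 4.330000 − (136.811274)/(69.647748) = 2.365668
h(2.365668) = -10.348844
t_3 = 2.365668 − (-10.348844)·(2.365668 − 4.330000) / (-10.348844 − 54.944287) = 2.365668 − (20.328562)/(-65.293131) = 2.677011

2.6770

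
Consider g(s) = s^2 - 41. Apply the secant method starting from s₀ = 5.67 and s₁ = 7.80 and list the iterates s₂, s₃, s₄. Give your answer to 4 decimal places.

g(5.67) = -8.851100, g(7.80) = 19.840000
s₂ = 7.800000 − 19.840000·(7.800000 − 5.670000) / (19.840000 − (-8.851100)) = 7.800000 − (42.259200)/(28.691100) = 6.327097
g(6.327097) = -0.967840
s₃ = 6.327097 − (-0.967840)·(6.327097 − 7.800000) / (-0.967840 − 19.840000) = 6.327097 − (1.425535)/(-20.807840) = 6.395607
g(6.395607) = -0.096214
s₄ = 6.395607 − (-0.096214)·(6.395607 − 6.327097) / (-0.096214 − (-0.967840)) = 6.395607 − (-0.006592)/(0.871626) = 6.403169

6.3271, 6.3956, 6.4032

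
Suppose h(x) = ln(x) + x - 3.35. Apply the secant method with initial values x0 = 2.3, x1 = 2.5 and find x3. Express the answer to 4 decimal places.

2.4528

h(2.3) = -0.217091, h(2.5) = 0.066291
x2 = 2.500000 − 0.066291·(2.500000 − 2.300000) / (0.066291 − (-0.217091)) = 2.500000 − (0.013258)/(0.283382) = 2.453215
h(2.453215) = 0.000614
x3 = 2.453215 − 0.000614·(2.453215 − 2.500000) / (0.000614 − 0.066291) = 2.453215 − (-0.000029)/(-0.065677) = 2.452777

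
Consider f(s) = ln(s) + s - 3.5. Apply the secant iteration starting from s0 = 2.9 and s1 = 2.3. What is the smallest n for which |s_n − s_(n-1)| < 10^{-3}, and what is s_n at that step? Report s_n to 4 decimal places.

f(2.9) = 0.464711, f(2.3) = -0.367091
s2 = 2.300000 − (-0.367091)·(-0.600000)/(-0.831802) = 2.564792;  |Δ| = 0.264792
f(2.564792) = 0.006670
s3 = 2.564792 − 0.006670·(0.264792)/(0.373760) = 2.560067;  |Δ| = 0.004725
f(2.560067) = 0.000100
s4 = 2.560067 − 0.000100·(-0.004725)/(-0.006569) = 2.559995;  |Δ| = 0.000072
|s4 − s3| = 0.000072 < 10^{-3}

n = 4, s_n = 2.5600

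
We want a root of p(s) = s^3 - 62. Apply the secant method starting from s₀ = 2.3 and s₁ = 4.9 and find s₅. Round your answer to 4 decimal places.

p(2.3) = -49.833000, p(4.9) = 55.649000
s₂ = 4.900000 − 55.649000·(4.900000 − 2.300000) / (55.649000 − (-49.833000)) = 4.900000 − (144.687400)/(105.482000) = 3.528321
p(3.528321) = -18.075743
s₃ = 3.528321 − (-18.075743)·(3.528321 − 4.900000) / (-18.075743 − 55.649000) = 3.528321 − (24.794110)/(-73.724743) = 3.864628
p(3.864628) = -4.280434
s₄ = 3.864628 − (-4.280434)·(3.864628 − 3.528321) / (-4.280434 − (-18.075743)) = 3.864628 − (-1.439538)/(13.795309) = 3.968978
p(3.968978) = 0.522449
s₅ = 3.968978 − 0.522449·(3.968978 − 3.864628) / (0.522449 − (-4.280434)) = 3.968978 − (0.054517)/(4.802882) = 3.957627

3.9576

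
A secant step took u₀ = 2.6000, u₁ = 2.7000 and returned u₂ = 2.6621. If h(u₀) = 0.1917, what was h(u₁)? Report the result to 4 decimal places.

The secant line through (2.6000, 0.1917) and (2.7000, h(u₁)) crosses zero at u₂ = 2.6621.
So (2.6000, 0.1917), (2.7000, h(u₁)), (2.6621, 0) are collinear:
h(u₁) = 0.1917 · (2.7000 − 2.6621) / (2.6000 − 2.6621) = 0.1917 · (0.037900)/(-0.062100) = -0.116996

-0.1170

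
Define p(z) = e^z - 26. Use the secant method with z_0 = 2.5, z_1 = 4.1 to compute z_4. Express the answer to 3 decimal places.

3.276

p(2.5) = -13.81751, p(4.1) = 34.34029
z_2 = 4.10000 − 34.34029·(4.10000 − 2.50000) / (34.34029 − (-13.81751)) = 4.10000 − (54.94446)/(48.15779) = 2.95907
p(2.95907) = -6.71988
z_3 = 2.95907 − (-6.71988)·(2.95907 − 4.10000) / (-6.71988 − 34.34029) = 2.95907 − (7.66689)/(-41.06017) = 3.14580
p(3.14580) = -2.76180
z_4 = 3.14580 − (-2.76180)·(3.14580 − 2.95907) / (-2.76180 − (-6.71988)) = 3.14580 − (-0.51569)/(3.95808) = 3.27609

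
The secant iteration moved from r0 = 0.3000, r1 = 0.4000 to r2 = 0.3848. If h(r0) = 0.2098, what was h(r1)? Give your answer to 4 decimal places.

The secant line through (0.3000, 0.2098) and (0.4000, h(r1)) crosses zero at r2 = 0.3848.
So (0.3000, 0.2098), (0.4000, h(r1)), (0.3848, 0) are collinear:
h(r1) = 0.2098 · (0.4000 − 0.3848) / (0.3000 − 0.3848) = 0.2098 · (0.015200)/(-0.084800) = -0.037606

-0.0376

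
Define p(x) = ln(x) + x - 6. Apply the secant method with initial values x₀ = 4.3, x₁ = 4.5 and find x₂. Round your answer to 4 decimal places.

p(4.3) = -0.241385, p(4.5) = 0.004077
x₂ = 4.500000 − 0.004077·(4.500000 − 4.300000) / (0.004077 − (-0.241385)) = 4.500000 − (0.000815)/(0.245462) = 4.496678

4.4967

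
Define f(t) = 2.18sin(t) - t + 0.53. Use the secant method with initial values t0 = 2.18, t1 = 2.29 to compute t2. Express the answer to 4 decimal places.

2.2388

f(2.18) = 0.137827, f(2.29) = -0.119919
t2 = 2.290000 − (-0.119919)·(2.290000 − 2.180000) / (-0.119919 − 0.137827) = 2.290000 − (-0.013191)/(-0.257746) = 2.238821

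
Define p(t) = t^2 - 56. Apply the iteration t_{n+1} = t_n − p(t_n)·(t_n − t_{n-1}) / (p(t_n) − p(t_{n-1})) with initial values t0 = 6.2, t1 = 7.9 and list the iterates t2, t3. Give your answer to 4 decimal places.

7.4454, 7.4823

p(6.2) = -17.560000, p(7.9) = 6.410000
t2 = 7.900000 − 6.410000·(7.900000 − 6.200000) / (6.410000 − (-17.560000)) = 7.900000 − (10.897000)/(23.970000) = 7.445390
p(7.445390) = -0.566167
t3 = 7.445390 − (-0.566167)·(7.445390 − 7.900000) / (-0.566167 − 6.410000) = 7.445390 − (0.257385)/(-6.976167) = 7.482285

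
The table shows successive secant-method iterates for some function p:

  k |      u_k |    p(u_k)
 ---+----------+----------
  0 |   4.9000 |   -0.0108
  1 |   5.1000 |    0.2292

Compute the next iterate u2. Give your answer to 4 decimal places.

4.9090

u2 = 5.1000 − 0.2292·(5.1000 − 4.9000) / (0.2292 − (-0.0108))
   = 5.1000 − (0.045840)/(0.240000) = 4.909000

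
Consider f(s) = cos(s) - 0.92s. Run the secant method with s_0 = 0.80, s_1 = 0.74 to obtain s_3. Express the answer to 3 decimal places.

0.776

f(0.80) = -0.03929, f(0.74) = 0.05767
s_2 = 0.74000 − 0.05767·(0.74000 − 0.80000) / (0.05767 − (-0.03929)) = 0.74000 − (-0.00346)/(0.09696) = 0.77569
f(0.77569) = 0.00031
s_3 = 0.77569 − 0.00031·(0.77569 − 0.74000) / (0.00031 − 0.05767) = 0.77569 − (0.00001)/(-0.05736) = 0.77588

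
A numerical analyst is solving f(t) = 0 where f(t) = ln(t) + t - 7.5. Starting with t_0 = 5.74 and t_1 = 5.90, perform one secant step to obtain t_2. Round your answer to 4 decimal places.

5.7507

f(5.74) = -0.012541, f(5.90) = 0.174952
t_2 = 5.900000 − 0.174952·(5.900000 − 5.740000) / (0.174952 − (-0.012541)) = 5.900000 − (0.027992)/(0.187493) = 5.750702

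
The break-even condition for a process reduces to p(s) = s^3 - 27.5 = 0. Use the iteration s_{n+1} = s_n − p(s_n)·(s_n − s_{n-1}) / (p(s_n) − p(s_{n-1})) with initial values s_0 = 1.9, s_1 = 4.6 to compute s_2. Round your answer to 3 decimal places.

p(1.9) = -20.64100, p(4.6) = 69.83600
s_2 = 4.60000 − 69.83600·(4.60000 − 1.90000) / (69.83600 − (-20.64100)) = 4.60000 − (188.55720)/(90.47700) = 2.51597

2.516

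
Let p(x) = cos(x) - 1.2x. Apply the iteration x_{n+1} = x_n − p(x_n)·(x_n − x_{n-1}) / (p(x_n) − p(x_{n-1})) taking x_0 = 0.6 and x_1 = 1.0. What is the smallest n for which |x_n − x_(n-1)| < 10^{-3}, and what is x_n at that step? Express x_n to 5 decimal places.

n = 4, x_n = 0.65889

p(0.6) = 0.1053356, p(1.0) = -0.6596977
x_2 = 1.0000000 − (-0.6596977)·(0.4000000)/(-0.7650333) = 0.6550750;  |Δ| = 0.3449250
p(0.6550750) = 0.0069122
x_3 = 0.6550750 − 0.0069122·(-0.3449250)/(0.6666098) = 0.6586516;  |Δ| = 0.0035766
p(0.6586516) = 0.0004363
x_4 = 0.6586516 − 0.0004363·(0.0035766)/(-0.0064759) = 0.6588926;  |Δ| = 0.0002410
|x_4 − x_3| = 0.0002410 < 10^{-3}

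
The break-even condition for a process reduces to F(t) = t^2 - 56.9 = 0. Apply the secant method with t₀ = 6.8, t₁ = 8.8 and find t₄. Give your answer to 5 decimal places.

7.54323

F(6.8) = -10.6600000, F(8.8) = 20.5400000
t₂ = 8.8000000 − 20.5400000·(8.8000000 − 6.8000000) / (20.5400000 − (-10.6600000)) = 8.8000000 − (41.0800000)/(31.2000000) = 7.4833333
F(7.4833333) = -0.8997222
t₃ = 7.4833333 − (-0.8997222)·(7.4833333 − 8.8000000) / (-0.8997222 − 20.5400000) = 7.4833333 − (1.1846343)/(-21.4397222) = 7.5385875
F(7.5385875) = -0.0696983
t₄ = 7.5385875 − (-0.0696983)·(7.5385875 − 7.4833333) / (-0.0696983 − (-0.8997222)) = 7.5385875 − (-0.0038511)/(0.8300239) = 7.5432273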